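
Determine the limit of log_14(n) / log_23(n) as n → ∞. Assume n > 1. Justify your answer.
lim = ln(23) / ln(14) = log_14(23)

Change of base: log_14(n) = ln n / ln 14 and log_23(n) = ln n / ln 23. The ratio is (ln n / ln 14) · (ln 23 / ln n) = ln 23 / ln 14, a constant independent of n. So the limit is ln 23 / ln 14 = log_14(23).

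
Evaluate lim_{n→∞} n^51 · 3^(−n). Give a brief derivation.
lim = 0

Exponentials with base > 1 dominate every fixed polynomial: for any fixed c, n^c / 3^n → 0 as n → ∞ (e.g. by the ratio test, or by writing 3^n = e^(n ln 3) and noting e^(n ln 3) / n^c → ∞). Hence n^51 · 3^(−n) = n^51 / 3^n → 0.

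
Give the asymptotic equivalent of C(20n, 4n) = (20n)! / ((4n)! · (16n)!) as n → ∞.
C(20n, 4n) ~ (3125/256)^(4n) · sqrt(5/(8π·4n))

Write N = 4n. Apply Stirling to each factorial:
  (5N)! ~ sqrt(2π·5N) · (5N/e)^(5N),
  N! ~ sqrt(2π N) · (N/e)^N,
  (4N)! ~ sqrt(2π·4N) · (4N/e)^(4N).
The exponential factors combine to (5N)^(5N) / (N^N · (4N)^(4N)) = 5^(5N)/4^(4N) = (5^5/4^4)^N = (3125/256)^N.
The square-root prefactors combine to sqrt(2π·5N) / (sqrt(2π N)·sqrt(2π·4N)) = sqrt(5 / (2π·4·N)) = sqrt(5/(8π·4n)).
Substituting N = 4n: C(20n, 4n) ~ (3125/256)^(4n) · sqrt(5/(8π·4n)).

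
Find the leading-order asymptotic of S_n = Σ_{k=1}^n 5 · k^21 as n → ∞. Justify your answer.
S_n ~ 5 · n^22 / 22

By integral comparison (Euler-Maclaurin), Σ_{k=1}^n 5 · k^21 = 5 · ∫_0^n x^21 dx + O(n^21) = 5 · n^22/22 + O(n^21). (Equivalently, Faulhaber's formula gives the same leading term.)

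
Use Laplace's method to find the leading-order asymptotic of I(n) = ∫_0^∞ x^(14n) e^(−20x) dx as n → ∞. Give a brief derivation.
I(n) ~ (sqrt(2π·14n) / 20) · (14n/(20e))^(14n)

Write the integrand as exp(14n ln x − 20x) and set f(x) = 14n ln x − 20x. Then f'(x) = 14n/x − 20 = 0 at x* = 14n/20, and f''(x*) = −14n/x*^2 = −20^2/(14n). Laplace's method (interior maximum) gives
  I(n) ~ e^(f(x*)) · sqrt(2π / |f''(x*)|)
        = exp(14n ln(14n/20) − 14n) · sqrt(2π · 14n / 20^2)
        = (14n/20)^(14n) e^(−14n) · sqrt(2π·14n) / 20
        = (sqrt(2π·14n) / 20) · (14n/(20e))^(14n).
This matches Γ(14n+1)/20^(14n+1) with Stirling applied to Γ.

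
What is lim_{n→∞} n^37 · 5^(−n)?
lim = 0

Exponentials with base > 1 dominate every fixed polynomial: for any fixed c, n^c / 5^n → 0 as n → ∞ (e.g. by the ratio test, or by writing 5^n = e^(n ln 5) and noting e^(n ln 5) / n^c → ∞). Hence n^37 · 5^(−n) = n^37 / 5^n → 0.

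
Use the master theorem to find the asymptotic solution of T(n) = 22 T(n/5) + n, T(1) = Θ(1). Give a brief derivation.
T(n) = Θ(n^(log_5 22))

Master theorem: compare f(n) = n to n^(log_5 22) where log_5 22 ≈ 1.921. Since 1 < log_5 22, we have f(n) = O(n^(log_5 22 − ε)) for some ε > 0 — Case 1. Hence T(n) = Θ(n^(log_5 22)).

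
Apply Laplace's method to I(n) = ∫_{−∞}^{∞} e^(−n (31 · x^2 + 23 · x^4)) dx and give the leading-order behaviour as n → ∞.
I(n) ~ sqrt(π/(31n))

φ(x) = 31 · x^2 + 23 · x^4 has its unique global minimum at x* = 0 (since φ'(x) = 62x + 92x^3 = 0 only at x = 0 for real x with both coefficients positive, and φ → ∞ as |x| → ∞). At x* = 0, φ(0) = 0 and φ''(0) = 62. Laplace's method then gives
  I(n) ~ sqrt(2π / (n · φ''(0))) · e^(−n φ(0)) = sqrt(2π / (62n)) = sqrt(π/(31n)).
The 23 · x^4 term contributes only at subleading order (an O(1/n) relative correction).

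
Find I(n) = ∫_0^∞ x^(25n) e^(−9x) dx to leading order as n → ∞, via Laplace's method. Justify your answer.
I(n) ~ (sqrt(2π·25n) / 9) · (25n/(9e))^(25n)

Write the integrand as exp(25n ln x − 9x) and set f(x) = 25n ln x − 9x. Then f'(x) = 25n/x − 9 = 0 at x* = 25n/9, and f''(x*) = −25n/x*^2 = −9^2/(25n). Laplace's method (interior maximum) gives
  I(n) ~ e^(f(x*)) · sqrt(2π / |f''(x*)|)
        = exp(25n ln(25n/9) − 25n) · sqrt(2π · 25n / 9^2)
        = (25n/9)^(25n) e^(−25n) · sqrt(2π·25n) / 9
        = (sqrt(2π·25n) / 9) · (25n/(9e))^(25n).
This matches Γ(25n+1)/9^(25n+1) with Stirling applied to Γ.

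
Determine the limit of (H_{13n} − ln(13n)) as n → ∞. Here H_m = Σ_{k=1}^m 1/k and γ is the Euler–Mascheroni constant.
lim = γ

By Euler-Maclaurin, H_m = ln m + γ + O(1/m). So
  H_{13n} − ln(13n) = ln(13n) + γ − ln(13n) + O(1/n)
                       = ln(13/13) + γ + O(1/n).
Hence the limit is γ (since ln 1 = 0).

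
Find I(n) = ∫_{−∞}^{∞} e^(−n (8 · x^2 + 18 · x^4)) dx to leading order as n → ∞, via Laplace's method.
I(n) ~ sqrt(π/(8n))

φ(x) = 8 · x^2 + 18 · x^4 has its unique global minimum at x* = 0 (since φ'(x) = 16x + 72x^3 = 0 only at x = 0 for real x with both coefficients positive, and φ → ∞ as |x| → ∞). At x* = 0, φ(0) = 0 and φ''(0) = 16. Laplace's method then gives
  I(n) ~ sqrt(2π / (n · φ''(0))) · e^(−n φ(0)) = sqrt(2π / (16n)) = sqrt(π/(8n)).
The 18 · x^4 term contributes only at subleading order (an O(1/n) relative correction).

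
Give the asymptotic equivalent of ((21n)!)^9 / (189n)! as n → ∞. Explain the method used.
((21n)!)^9/(189n)! ~ ((2π·21n)^(8/2) / 3) · 9^(−9·21n)  →  0

Write N = 21n. Stirling: N! ~ sqrt(2π N)(N/e)^N and (9N)! ~ sqrt(2π·9N)·(9N/e)^(9N).
  (N!)^9/(9N)! ~ (2π N)^(9/2) (N/e)^(9N) / [sqrt(2π·9N) (9N/e)^(9N)]
     = (2π N)^(9/2) / sqrt(2π·9N) · (N/(9N))^(9N)
     = (2π N)^((9−1)/2) / 3 · 9^(−9N).
Since 9^9 > 1, the factor 9^(−9N) decays exponentially, so the ratio → 0. Substituting N = 21n gives the stated form.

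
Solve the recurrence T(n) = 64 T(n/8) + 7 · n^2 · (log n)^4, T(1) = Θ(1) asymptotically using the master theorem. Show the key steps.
T(n) = Θ(n^2 · (log n)^5)

Here log_8 64 = 2 and f(n) = 7 · n^2 · (log n)^4 = Θ(n^(log_8 64) · (log n)^4). This is the extended Case 2 of the master theorem (f matches the critical exponent up to log factors), giving T(n) = Θ(n^(log_8 64) · (log n)^(4+1)) = Θ(n^2 · (log n)^5).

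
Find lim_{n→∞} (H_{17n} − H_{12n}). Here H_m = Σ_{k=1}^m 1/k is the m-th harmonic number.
lim = ln(17/12)

Euler-Maclaurin gives H_m = ln m + γ + 1/(2m) + O(1/m^2). The γ and O(1/m) terms cancel in the difference:
  H_{17n} − H_{12n} = ln(17n) − ln(12n) + O(1/n) = ln(17/12) + O(1/n).
Hence the limit is ln(17/12).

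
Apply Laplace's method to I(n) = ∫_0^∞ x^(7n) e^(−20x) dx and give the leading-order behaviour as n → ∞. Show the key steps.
I(n) ~ (sqrt(2π·7n) / 20) · (7n/(20e))^(7n)

Write the integrand as exp(7n ln x − 20x) and set f(x) = 7n ln x − 20x. Then f'(x) = 7n/x − 20 = 0 at x* = 7n/20, and f''(x*) = −7n/x*^2 = −20^2/(7n). Laplace's method (interior maximum) gives
  I(n) ~ e^(f(x*)) · sqrt(2π / |f''(x*)|)
        = exp(7n ln(7n/20) − 7n) · sqrt(2π · 7n / 20^2)
        = (7n/20)^(7n) e^(−7n) · sqrt(2π·7n) / 20
        = (sqrt(2π·7n) / 20) · (7n/(20e))^(7n).
This matches Γ(7n+1)/20^(7n+1) with Stirling applied to Γ.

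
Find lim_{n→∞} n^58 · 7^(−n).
lim = 0

Exponentials with base > 1 dominate every fixed polynomial: for any fixed c, n^c / 7^n → 0 as n → ∞ (e.g. by the ratio test, or by writing 7^n = e^(n ln 7) and noting e^(n ln 7) / n^c → ∞). Hence n^58 · 7^(−n) = n^58 / 7^n → 0.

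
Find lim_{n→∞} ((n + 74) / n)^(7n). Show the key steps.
lim = e^518

Rewrite as (1 + 74/n)^(7n). By the standard limit (1 + x/n)^n → e^x, we have (1 + 74/n)^n → e^74, and raising to the 7th power gives e^518.
More precisely, ln[(1 + 74/n)^(7n)] = 7n · ln(1 + 74/n) = 7n · (74/n + O(1/n^2)) = 518 + O(1/n) → 518.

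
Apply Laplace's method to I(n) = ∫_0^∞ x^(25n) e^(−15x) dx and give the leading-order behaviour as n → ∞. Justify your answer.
I(n) ~ (sqrt(2π·25n) / 15) · (25n/(15e))^(25n)

Write the integrand as exp(25n ln x − 15x) and set f(x) = 25n ln x − 15x. Then f'(x) = 25n/x − 15 = 0 at x* = 25n/15, and f''(x*) = −25n/x*^2 = −15^2/(25n). Laplace's method (interior maximum) gives
  I(n) ~ e^(f(x*)) · sqrt(2π / |f''(x*)|)
        = exp(25n ln(25n/15) − 25n) · sqrt(2π · 25n / 15^2)
        = (25n/15)^(25n) e^(−25n) · sqrt(2π·25n) / 15
        = (sqrt(2π·25n) / 15) · (25n/(15e))^(25n).
This matches Γ(25n+1)/15^(25n+1) with Stirling applied to Γ.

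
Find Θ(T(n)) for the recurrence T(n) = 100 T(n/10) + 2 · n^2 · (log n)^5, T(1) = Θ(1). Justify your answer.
T(n) = Θ(n^2 · (log n)^6)

Here log_10 100 = 2 and f(n) = 2 · n^2 · (log n)^5 = Θ(n^(log_10 100) · (log n)^5). This is the extended Case 2 of the master theorem (f matches the critical exponent up to log factors), giving T(n) = Θ(n^(log_10 100) · (log n)^(5+1)) = Θ(n^2 · (log n)^6).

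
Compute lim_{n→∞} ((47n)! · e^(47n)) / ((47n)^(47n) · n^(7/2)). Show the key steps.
lim = 0

Stirling: (47n)! ~ sqrt(2π·47n) · (47n/e)^(47n). Hence
  (47n)! · e^(47n) / (47n)^(47n) ~ sqrt(2π·47n).
Dividing by n^(7/2): sqrt(2π·47n) / n^(7/2) = sqrt(2π·47) · n^((1−7)/2), so the expression behaves like sqrt(2π·47) · n^((1−7)/2) → 0.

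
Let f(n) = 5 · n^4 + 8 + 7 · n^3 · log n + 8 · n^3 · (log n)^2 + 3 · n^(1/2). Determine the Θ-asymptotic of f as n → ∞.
f(n) ∈ Θ(n^4)

Compare the terms by growth order. For large n, n^a · (log n)^b dominates n^a' · (log n)^b' iff a > a', or (a = a' and b > b'). Ranking the 5 terms shows the dominant one is 5 · n^4. Hence f(n) ∈ Θ(n^4).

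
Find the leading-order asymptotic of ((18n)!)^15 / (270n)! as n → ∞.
((18n)!)^15/(270n)! ~ ((2π·18n)^(14/2) / sqrt(15)) · 15^(−15·18n)  →  0

Write N = 18n. Stirling: N! ~ sqrt(2π N)(N/e)^N and (15N)! ~ sqrt(2π·15N)·(15N/e)^(15N).
  (N!)^15/(15N)! ~ (2π N)^(15/2) (N/e)^(15N) / [sqrt(2π·15N) (15N/e)^(15N)]
     = (2π N)^(15/2) / sqrt(2π·15N) · (N/(15N))^(15N)
     = (2π N)^((15−1)/2) / sqrt(15) · 15^(−15N).
Since 15^15 > 1, the factor 15^(−15N) decays exponentially, so the ratio → 0. Substituting N = 18n gives the stated form.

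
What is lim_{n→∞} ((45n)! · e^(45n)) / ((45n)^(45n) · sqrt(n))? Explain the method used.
lim = sqrt(2π·45)

Stirling: (45n)! ~ sqrt(2π·45n) · (45n/e)^(45n). Hence
  (45n)! · e^(45n) / (45n)^(45n) ~ sqrt(2π·45n).
Dividing by sqrt(n): sqrt(2π·45n) / sqrt(n) = sqrt(2π·45) · n^((1−1)/2), so the limit is sqrt(2π·45).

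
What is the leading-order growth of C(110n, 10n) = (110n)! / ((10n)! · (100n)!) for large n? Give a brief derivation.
C(110n, 10n) ~ (285311670611/10000000000)^(10n) · sqrt(11/(20π·10n))

Write N = 10n. Apply Stirling to each factorial:
  (11N)! ~ sqrt(2π·11N) · (11N/e)^(11N),
  N! ~ sqrt(2π N) · (N/e)^N,
  (10N)! ~ sqrt(2π·10N) · (10N/e)^(10N).
The exponential factors combine to (11N)^(11N) / (N^N · (10N)^(10N)) = 11^(11N)/10^(10N) = (11^11/10^10)^N = (285311670611/10000000000)^N.
The square-root prefactors combine to sqrt(2π·11N) / (sqrt(2π N)·sqrt(2π·10N)) = sqrt(11 / (2π·10·N)) = sqrt(11/(20π·10n)).
Substituting N = 10n: C(110n, 10n) ~ (285311670611/10000000000)^(10n) · sqrt(11/(20π·10n)).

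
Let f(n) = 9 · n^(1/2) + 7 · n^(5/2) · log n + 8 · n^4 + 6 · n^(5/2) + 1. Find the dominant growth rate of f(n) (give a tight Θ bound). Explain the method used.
f(n) ∈ Θ(n^4)

Compare the terms by growth order. For large n, n^a · (log n)^b dominates n^a' · (log n)^b' iff a > a', or (a = a' and b > b'). Ranking the 5 terms shows the dominant one is 8 · n^4. Hence f(n) ∈ Θ(n^4).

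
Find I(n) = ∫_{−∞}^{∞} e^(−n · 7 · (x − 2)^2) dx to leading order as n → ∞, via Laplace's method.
I(n) = sqrt(π/(7n))

Here φ(x) = 7 · (x − 2)^2 has its unique minimum at x* = 2 with φ(x*) = 0 and φ''(x*) = 14. Laplace's method gives
  I(n) ~ e^(−n φ(x*)) · sqrt(2π / (n · φ''(x*))) = sqrt(2π / (14n)) = sqrt(π/(7n)).
This is exact: substituting u = (x − 2)·sqrt(7n) gives I(n) = (1/sqrt(7n)) ∫_{−∞}^{∞} e^(−u^2) du = sqrt(π/(7n)).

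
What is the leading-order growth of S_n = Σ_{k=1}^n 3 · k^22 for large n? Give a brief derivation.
S_n ~ 3 · n^23 / 23

By integral comparison (Euler-Maclaurin), Σ_{k=1}^n 3 · k^22 = 3 · ∫_0^n x^22 dx + O(n^22) = 3 · n^23/23 + O(n^22). (Equivalently, Faulhaber's formula gives the same leading term.)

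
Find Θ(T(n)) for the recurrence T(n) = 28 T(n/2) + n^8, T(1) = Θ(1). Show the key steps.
T(n) = Θ(n^8)

log_2 28 ≈ 4.807. f(n) = n^8 dominates n^(log_2 28) since 8 > 4.807, and the regularity condition a·f(n/b) = 28·(n/2)^8 = (28/256)·n^8 ≤ c·f(n) holds with c = 28/256 ≈ 0.109 < 1. So this is Case 3: T(n) = Θ(f(n)) = Θ(n^8).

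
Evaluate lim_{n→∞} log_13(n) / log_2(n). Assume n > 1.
lim = ln(2) / ln(13) = log_13(2)

Change of base: log_13(n) = ln n / ln 13 and log_2(n) = ln n / ln 2. The ratio is (ln n / ln 13) · (ln 2 / ln n) = ln 2 / ln 13, a constant independent of n. So the limit is ln 2 / ln 13 = log_13(2).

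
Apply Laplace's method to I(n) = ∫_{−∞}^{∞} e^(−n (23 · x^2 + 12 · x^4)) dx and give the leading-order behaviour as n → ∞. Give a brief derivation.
I(n) ~ sqrt(π/(23n))

φ(x) = 23 · x^2 + 12 · x^4 has its unique global minimum at x* = 0 (since φ'(x) = 46x + 48x^3 = 0 only at x = 0 for real x with both coefficients positive, and φ → ∞ as |x| → ∞). At x* = 0, φ(0) = 0 and φ''(0) = 46. Laplace's method then gives
  I(n) ~ sqrt(2π / (n · φ''(0))) · e^(−n φ(0)) = sqrt(2π / (46n)) = sqrt(π/(23n)).
The 12 · x^4 term contributes only at subleading order (an O(1/n) relative correction).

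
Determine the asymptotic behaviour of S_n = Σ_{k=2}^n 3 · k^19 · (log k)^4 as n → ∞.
S_n ~ 3 · n^20 · (log n)^4 / 20

By integral comparison, S_n = ∫_1^n 3 · x^19 · (log x)^4 dx + O(n^19 · (log n)^4). For the integral, the leading term of ∫_1^n x^19 (log x)^4 dx is n^20/20 · (log n)^4 (by repeated integration by parts; each step lowers the log-exponent and produces a relatively O(1/log n) correction). Hence S_n ~ 3 · n^20 · (log n)^4 / 20.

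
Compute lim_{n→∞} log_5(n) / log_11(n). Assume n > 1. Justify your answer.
lim = ln(11) / ln(5) = log_5(11)

Change of base: log_5(n) = ln n / ln 5 and log_11(n) = ln n / ln 11. The ratio is (ln n / ln 5) · (ln 11 / ln n) = ln 11 / ln 5, a constant independent of n. So the limit is ln 11 / ln 5 = log_5(11).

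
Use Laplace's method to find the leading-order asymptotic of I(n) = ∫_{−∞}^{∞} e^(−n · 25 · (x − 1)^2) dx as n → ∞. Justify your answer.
I(n) = sqrt(π/(25n))

Here φ(x) = 25 · (x − 1)^2 has its unique minimum at x* = 1 with φ(x*) = 0 and φ''(x*) = 50. Laplace's method gives
  I(n) ~ e^(−n φ(x*)) · sqrt(2π / (n · φ''(x*))) = sqrt(2π / (50n)) = sqrt(π/(25n)).
This is exact: substituting u = (x − 1)·sqrt(25n) gives I(n) = (1/sqrt(25n)) ∫_{−∞}^{∞} e^(−u^2) du = sqrt(π/(25n)).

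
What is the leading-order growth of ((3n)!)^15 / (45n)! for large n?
((3n)!)^15/(45n)! ~ ((2π·3n)^(14/2) / sqrt(15)) · 15^(−15·3n)  →  0

Write N = 3n. Stirling: N! ~ sqrt(2π N)(N/e)^N and (15N)! ~ sqrt(2π·15N)·(15N/e)^(15N).
  (N!)^15/(15N)! ~ (2π N)^(15/2) (N/e)^(15N) / [sqrt(2π·15N) (15N/e)^(15N)]
     = (2π N)^(15/2) / sqrt(2π·15N) · (N/(15N))^(15N)
     = (2π N)^((15−1)/2) / sqrt(15) · 15^(−15N).
Since 15^15 > 1, the factor 15^(−15N) decays exponentially, so the ratio → 0. Substituting N = 3n gives the stated form.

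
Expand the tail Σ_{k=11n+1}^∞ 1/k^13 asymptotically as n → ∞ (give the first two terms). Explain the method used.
Σ_{k>11n} 1/k^13 = 1/(12 · (11n)^12) − 1/(2 · (11n)^13) + O(1/(11n)^14)

Compare to the integral: ∫_{11n}^∞ x^(−13) dx = [−x^(−12)/12]_{11n}^∞ = 1/((13−1)·(11n)^12). The Euler-Maclaurin correction adds −f(11n)/2 = −1/(2·(11n)^13). Euler-Maclaurin then gives
  Σ_{k>11n} 1/k^13 = ∫_{11n}^∞ dx/x^13 − 1/(2·(11n)^13) + O(1/(11n)^14).
(Equivalently this is ζ(13) − Σ_{k≤11n} 1/k^13.)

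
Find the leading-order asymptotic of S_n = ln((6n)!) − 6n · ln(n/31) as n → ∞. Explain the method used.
S_n ~ 6n · (ln 186 − 1) + O(ln n)

Stirling: ln((6n)!) = 6n ln(6n) − 6n + O(ln n).
  S_n = 6n ln(6n) − 6n − 6n ln(n/31) + O(ln n)
      = 6n ln(6n) − 6n ln n + 6n ln 31 − 6n + O(ln n)
      = 6n ln 6 + 6n ln 31 − 6n + O(ln n)
      = 6n (ln 186 − 1) + O(ln n).
Numerically ln(186) − 1 ≈ 4.2257.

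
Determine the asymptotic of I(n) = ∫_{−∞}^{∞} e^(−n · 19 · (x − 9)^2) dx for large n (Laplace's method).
I(n) = sqrt(π/(19n))

Here φ(x) = 19 · (x − 9)^2 has its unique minimum at x* = 9 with φ(x*) = 0 and φ''(x*) = 38. Laplace's method gives
  I(n) ~ e^(−n φ(x*)) · sqrt(2π / (n · φ''(x*))) = sqrt(2π / (38n)) = sqrt(π/(19n)).
This is exact: substituting u = (x − 9)·sqrt(19n) gives I(n) = (1/sqrt(19n)) ∫_{−∞}^{∞} e^(−u^2) du = sqrt(π/(19n)).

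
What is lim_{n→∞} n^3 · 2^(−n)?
lim = 0

Exponentials with base > 1 dominate every fixed polynomial: for any fixed c, n^c / 2^n → 0 as n → ∞ (e.g. by the ratio test, or by writing 2^n = e^(n ln 2) and noting e^(n ln 2) / n^c → ∞). Hence n^3 · 2^(−n) = n^3 / 2^n → 0.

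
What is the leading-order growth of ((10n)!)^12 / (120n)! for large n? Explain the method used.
((10n)!)^12/(120n)! ~ ((2π·10n)^(11/2) / sqrt(12)) · 12^(−12·10n)  →  0

Write N = 10n. Stirling: N! ~ sqrt(2π N)(N/e)^N and (12N)! ~ sqrt(2π·12N)·(12N/e)^(12N).
  (N!)^12/(12N)! ~ (2π N)^(12/2) (N/e)^(12N) / [sqrt(2π·12N) (12N/e)^(12N)]
     = (2π N)^(12/2) / sqrt(2π·12N) · (N/(12N))^(12N)
     = (2π N)^((12−1)/2) / sqrt(12) · 12^(−12N).
Since 12^12 > 1, the factor 12^(−12N) decays exponentially, so the ratio → 0. Substituting N = 10n gives the stated form.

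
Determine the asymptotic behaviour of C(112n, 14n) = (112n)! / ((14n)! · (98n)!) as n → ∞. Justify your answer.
C(112n, 14n) ~ (16777216/823543)^(14n) · sqrt(4/(7π·14n))

Write N = 14n. Apply Stirling to each factorial:
  (8N)! ~ sqrt(2π·8N) · (8N/e)^(8N),
  N! ~ sqrt(2π N) · (N/e)^N,
  (7N)! ~ sqrt(2π·7N) · (7N/e)^(7N).
The exponential factors combine to (8N)^(8N) / (N^N · (7N)^(7N)) = 8^(8N)/7^(7N) = (8^8/7^7)^N = (16777216/823543)^N.
The square-root prefactors combine to sqrt(2π·8N) / (sqrt(2π N)·sqrt(2π·7N)) = sqrt(8 / (2π·7·N)) = sqrt(4/(7π·14n)).
Substituting N = 14n: C(112n, 14n) ~ (16777216/823543)^(14n) · sqrt(4/(7π·14n)).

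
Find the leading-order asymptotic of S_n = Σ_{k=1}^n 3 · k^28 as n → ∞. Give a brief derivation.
S_n ~ 3 · n^29 / 29

By integral comparison (Euler-Maclaurin), Σ_{k=1}^n 3 · k^28 = 3 · ∫_0^n x^28 dx + O(n^28) = 3 · n^29/29 + O(n^28). (Equivalently, Faulhaber's formula gives the same leading term.)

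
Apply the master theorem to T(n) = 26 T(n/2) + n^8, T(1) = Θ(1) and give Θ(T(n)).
T(n) = Θ(n^8)

log_2 26 ≈ 4.700. f(n) = n^8 dominates n^(log_2 26) since 8 > 4.700, and the regularity condition a·f(n/b) = 26·(n/2)^8 = (26/256)·n^8 ≤ c·f(n) holds with c = 26/256 ≈ 0.102 < 1. So this is Case 3: T(n) = Θ(f(n)) = Θ(n^8).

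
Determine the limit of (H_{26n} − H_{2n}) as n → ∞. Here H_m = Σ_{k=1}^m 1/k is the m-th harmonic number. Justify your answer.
lim = ln(26/2) = ln 13

Euler-Maclaurin gives H_m = ln m + γ + 1/(2m) + O(1/m^2). The γ and O(1/m) terms cancel in the difference:
  H_{26n} − H_{2n} = ln(26n) − ln(2n) + O(1/n) = ln(26/2) + O(1/n).
Hence the limit is ln(26/2) = ln 13.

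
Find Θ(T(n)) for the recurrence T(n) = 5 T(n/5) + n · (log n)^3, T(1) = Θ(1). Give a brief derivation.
T(n) = Θ(n · (log n)^4)

Here log_5 5 = 1 and f(n) = n · (log n)^3 = Θ(n^(log_5 5) · (log n)^3). This is the extended Case 2 of the master theorem (f matches the critical exponent up to log factors), giving T(n) = Θ(n^(log_5 5) · (log n)^(3+1)) = Θ(n · (log n)^4).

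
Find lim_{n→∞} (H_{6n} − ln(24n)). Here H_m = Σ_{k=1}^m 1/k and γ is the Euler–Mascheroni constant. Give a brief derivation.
lim = −ln 4 + γ

By Euler-Maclaurin, H_m = ln m + γ + O(1/m). So
  H_{6n} − ln(24n) = ln(6n) + γ − ln(24n) + O(1/n)
                       = ln(6/24) + γ + O(1/n).
Hence the limit is ln(6/24) + γ (= −ln 4).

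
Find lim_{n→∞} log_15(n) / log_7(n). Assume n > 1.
lim = ln(7) / ln(15) = log_15(7)

Change of base: log_15(n) = ln n / ln 15 and log_7(n) = ln n / ln 7. The ratio is (ln n / ln 15) · (ln 7 / ln n) = ln 7 / ln 15, a constant independent of n. So the limit is ln 7 / ln 15 = log_15(7).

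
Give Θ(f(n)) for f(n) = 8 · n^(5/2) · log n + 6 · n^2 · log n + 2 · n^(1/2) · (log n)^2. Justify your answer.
f(n) ∈ Θ(n^(5/2) · log n)

Compare the terms by growth order. For large n, n^a · (log n)^b dominates n^a' · (log n)^b' iff a > a', or (a = a' and b > b'). Ranking the 3 terms shows the dominant one is 8 · n^(5/2) · log n. Hence f(n) ∈ Θ(n^(5/2) · log n).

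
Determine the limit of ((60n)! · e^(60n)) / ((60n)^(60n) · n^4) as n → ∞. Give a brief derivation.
lim = 0

Stirling: (60n)! ~ sqrt(2π·60n) · (60n/e)^(60n). Hence
  (60n)! · e^(60n) / (60n)^(60n) ~ sqrt(2π·60n).
Dividing by n^4: sqrt(2π·60n) / n^4 = sqrt(2π·60) · n^((1−8)/2), so the expression behaves like sqrt(2π·60) · n^((1−8)/2) → 0.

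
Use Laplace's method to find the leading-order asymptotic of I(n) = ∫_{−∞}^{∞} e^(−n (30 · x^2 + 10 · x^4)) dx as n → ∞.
I(n) ~ sqrt(π/(30n))

φ(x) = 30 · x^2 + 10 · x^4 has its unique global minimum at x* = 0 (since φ'(x) = 60x + 40x^3 = 0 only at x = 0 for real x with both coefficients positive, and φ → ∞ as |x| → ∞). At x* = 0, φ(0) = 0 and φ''(0) = 60. Laplace's method then gives
  I(n) ~ sqrt(2π / (n · φ''(0))) · e^(−n φ(0)) = sqrt(2π / (60n)) = sqrt(π/(30n)).
The 10 · x^4 term contributes only at subleading order (an O(1/n) relative correction).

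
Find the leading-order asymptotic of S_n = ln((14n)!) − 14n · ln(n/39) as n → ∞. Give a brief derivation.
S_n ~ 14n · (ln 546 − 1) + O(ln n)

Stirling: ln((14n)!) = 14n ln(14n) − 14n + O(ln n).
  S_n = 14n ln(14n) − 14n − 14n ln(n/39) + O(ln n)
      = 14n ln(14n) − 14n ln n + 14n ln 39 − 14n + O(ln n)
      = 14n ln 14 + 14n ln 39 − 14n + O(ln n)
      = 14n (ln 546 − 1) + O(ln n).
Numerically ln(546) − 1 ≈ 5.3026.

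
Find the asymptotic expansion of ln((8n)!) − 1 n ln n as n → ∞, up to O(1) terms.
ln((8n)!) − 1 n ln n = 7 n ln n + 8(ln 8 − 1) n + (1/2) ln(2π·8n) + O(1/n)

Stirling: ln((8n)!) = 8n ln(8n) − 8n + (1/2) ln(2π·8n) + O(1/n).
Expand 8n ln(8n) = 8n (ln n + ln 8) = 8n ln n + 8n ln 8.
Subtract 1n ln n: leading term is (8 − 1) n ln n = 7 n ln n. The next term is 8n ln 8 − 8n = 8(ln 8 − 1) n. Then the (1/2) ln(2π·8n) correction.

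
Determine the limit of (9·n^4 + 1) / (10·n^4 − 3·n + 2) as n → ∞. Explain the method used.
lim = 9/10

For large n the leading n^4 terms dominate both numerator and denominator. Dividing top and bottom by n^4, every other term tends to 0, leaving 9/10.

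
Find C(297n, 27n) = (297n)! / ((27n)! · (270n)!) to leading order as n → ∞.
C(297n, 27n) ~ (285311670611/10000000000)^(27n) · sqrt(11/(20π·27n))

Write N = 27n. Apply Stirling to each factorial:
  (11N)! ~ sqrt(2π·11N) · (11N/e)^(11N),
  N! ~ sqrt(2π N) · (N/e)^N,
  (10N)! ~ sqrt(2π·10N) · (10N/e)^(10N).
The exponential factors combine to (11N)^(11N) / (N^N · (10N)^(10N)) = 11^(11N)/10^(10N) = (11^11/10^10)^N = (285311670611/10000000000)^N.
The square-root prefactors combine to sqrt(2π·11N) / (sqrt(2π N)·sqrt(2π·10N)) = sqrt(11 / (2π·10·N)) = sqrt(11/(20π·27n)).
Substituting N = 27n: C(297n, 27n) ~ (285311670611/10000000000)^(27n) · sqrt(11/(20π·27n)).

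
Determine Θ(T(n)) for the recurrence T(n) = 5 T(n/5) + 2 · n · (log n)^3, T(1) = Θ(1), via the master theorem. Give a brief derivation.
T(n) = Θ(n · (log n)^4)

Here log_5 5 = 1 and f(n) = 2 · n · (log n)^3 = Θ(n^(log_5 5) · (log n)^3). This is the extended Case 2 of the master theorem (f matches the critical exponent up to log factors), giving T(n) = Θ(n^(log_5 5) · (log n)^(3+1)) = Θ(n · (log n)^4).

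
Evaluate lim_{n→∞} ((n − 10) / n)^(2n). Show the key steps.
lim = e^(−20)

Rewrite as (1 − 10/n)^(2n). By the standard limit (1 + x/n)^n → e^x, we have (1 − 10/n)^n → e^(−10), and raising to the 2nd power gives e^(−20).
More precisely, ln[(1 − 10/n)^(2n)] = 2n · ln(1 − 10/n) = 2n · (-10/n + O(1/n^2)) = -20 + O(1/n) → -20.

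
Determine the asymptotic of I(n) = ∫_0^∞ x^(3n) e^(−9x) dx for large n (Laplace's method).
I(n) ~ (sqrt(2π·3n) / 9) · (3n/(9e))^(3n)

Write the integrand as exp(3n ln x − 9x) and set f(x) = 3n ln x − 9x. Then f'(x) = 3n/x − 9 = 0 at x* = 3n/9, and f''(x*) = −3n/x*^2 = −9^2/(3n). Laplace's method (interior maximum) gives
  I(n) ~ e^(f(x*)) · sqrt(2π / |f''(x*)|)
        = exp(3n ln(3n/9) − 3n) · sqrt(2π · 3n / 9^2)
        = (3n/9)^(3n) e^(−3n) · sqrt(2π·3n) / 9
        = (sqrt(2π·3n) / 9) · (3n/(9e))^(3n).
This matches Γ(3n+1)/9^(3n+1) with Stirling applied to Γ.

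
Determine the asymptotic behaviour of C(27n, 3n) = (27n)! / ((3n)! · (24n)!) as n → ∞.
C(27n, 3n) ~ (387420489/16777216)^(3n) · sqrt(9/(16π·3n))

Write N = 3n. Apply Stirling to each factorial:
  (9N)! ~ sqrt(2π·9N) · (9N/e)^(9N),
  N! ~ sqrt(2π N) · (N/e)^N,
  (8N)! ~ sqrt(2π·8N) · (8N/e)^(8N).
The exponential factors combine to (9N)^(9N) / (N^N · (8N)^(8N)) = 9^(9N)/8^(8N) = (9^9/8^8)^N = (387420489/16777216)^N.
The square-root prefactors combine to sqrt(2π·9N) / (sqrt(2π N)·sqrt(2π·8N)) = sqrt(9 / (2π·8·N)) = sqrt(9/(16π·3n)).
Substituting N = 3n: C(27n, 3n) ~ (387420489/16777216)^(3n) · sqrt(9/(16π·3n)).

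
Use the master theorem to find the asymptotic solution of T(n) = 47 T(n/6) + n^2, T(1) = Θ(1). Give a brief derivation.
T(n) = Θ(n^(log_6 47))

Master theorem: compare f(n) = n^2 to n^(log_6 47) where log_6 47 ≈ 2.149. Since 2 < log_6 47, we have f(n) = O(n^(log_6 47 − ε)) for some ε > 0 — Case 1. Hence T(n) = Θ(n^(log_6 47)).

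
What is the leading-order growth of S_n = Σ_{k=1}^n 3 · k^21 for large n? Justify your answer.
S_n ~ 3 · n^22 / 22

By integral comparison (Euler-Maclaurin), Σ_{k=1}^n 3 · k^21 = 3 · ∫_0^n x^21 dx + O(n^21) = 3 · n^22/22 + O(n^21). (Equivalently, Faulhaber's formula gives the same leading term.)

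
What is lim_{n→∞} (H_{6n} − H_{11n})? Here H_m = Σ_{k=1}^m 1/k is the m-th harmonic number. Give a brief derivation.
lim = ln(6/11)

Euler-Maclaurin gives H_m = ln m + γ + 1/(2m) + O(1/m^2). The γ and O(1/m) terms cancel in the difference:
  H_{6n} − H_{11n} = ln(6n) − ln(11n) + O(1/n) = ln(6/11) + O(1/n).
Hence the limit is ln(6/11).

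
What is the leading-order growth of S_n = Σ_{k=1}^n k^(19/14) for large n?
S_n ~ (14/33) · n^(33/14)

Integral comparison: Σ_{k=1}^n k^(19/14) = ∫_0^n x^(19/14) dx + O(n^(19/14)). The integral is n^(1 + 19/14) / (1 + 19/14) = n^((19+14)/14) / ((19+14)/14) = (14/33) · n^(33/14).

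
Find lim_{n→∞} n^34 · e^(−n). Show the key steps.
lim = 0

Exponentials with base > 1 dominate every fixed polynomial: for any fixed c, n^c / e^n → 0 as n → ∞ (e.g. by the ratio test, or since e^n grows faster than any power of n). Hence n^34 · e^(−n) = n^34 / e^n → 0.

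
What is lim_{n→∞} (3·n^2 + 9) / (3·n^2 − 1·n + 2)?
lim = 3/3 = 1

For large n the leading n^2 terms dominate both numerator and denominator. Dividing top and bottom by n^2, every other term tends to 0, leaving 3/3 = 1.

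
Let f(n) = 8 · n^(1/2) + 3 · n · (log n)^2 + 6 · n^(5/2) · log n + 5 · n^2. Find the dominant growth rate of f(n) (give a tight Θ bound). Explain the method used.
f(n) ∈ Θ(n^(5/2) · log n)

Compare the terms by growth order. For large n, n^a · (log n)^b dominates n^a' · (log n)^b' iff a > a', or (a = a' and b > b'). Ranking the 4 terms shows the dominant one is 6 · n^(5/2) · log n. Hence f(n) ∈ Θ(n^(5/2) · log n).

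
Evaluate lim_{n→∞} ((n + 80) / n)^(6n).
lim = e^480

Rewrite as (1 + 80/n)^(6n). By the standard limit (1 + x/n)^n → e^x, we have (1 + 80/n)^n → e^80, and raising to the 6th power gives e^480.
More precisely, ln[(1 + 80/n)^(6n)] = 6n · ln(1 + 80/n) = 6n · (80/n + O(1/n^2)) = 480 + O(1/n) → 480.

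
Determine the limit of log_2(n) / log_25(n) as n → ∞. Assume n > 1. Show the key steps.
lim = ln(25) / ln(2) = log_2(25)

Change of base: log_2(n) = ln n / ln 2 and log_25(n) = ln n / ln 25. The ratio is (ln n / ln 2) · (ln 25 / ln n) = ln 25 / ln 2, a constant independent of n. So the limit is ln 25 / ln 2 = log_2(25).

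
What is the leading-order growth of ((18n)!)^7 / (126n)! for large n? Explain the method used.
((18n)!)^7/(126n)! ~ ((2π·18n)^(6/2) / sqrt(7)) · 7^(−7·18n)  →  0

Write N = 18n. Stirling: N! ~ sqrt(2π N)(N/e)^N and (7N)! ~ sqrt(2π·7N)·(7N/e)^(7N).
  (N!)^7/(7N)! ~ (2π N)^(7/2) (N/e)^(7N) / [sqrt(2π·7N) (7N/e)^(7N)]
     = (2π N)^(7/2) / sqrt(2π·7N) · (N/(7N))^(7N)
     = (2π N)^((7−1)/2) / sqrt(7) · 7^(−7N).
Since 7^7 > 1, the factor 7^(−7N) decays exponentially, so the ratio → 0. Substituting N = 18n gives the stated form.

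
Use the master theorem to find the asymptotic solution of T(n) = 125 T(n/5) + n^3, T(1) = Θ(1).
T(n) = Θ(n^3 log n)

log_5 125 = 3, and f(n) = n^3 = Θ(n^(log_5 125)). This is Case 2 of the master theorem: T(n) = Θ(f(n) · log n) = Θ(n^3 log n).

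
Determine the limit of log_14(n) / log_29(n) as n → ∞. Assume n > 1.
lim = ln(29) / ln(14) = log_14(29)

Change of base: log_14(n) = ln n / ln 14 and log_29(n) = ln n / ln 29. The ratio is (ln n / ln 14) · (ln 29 / ln n) = ln 29 / ln 14, a constant independent of n. So the limit is ln 29 / ln 14 = log_14(29).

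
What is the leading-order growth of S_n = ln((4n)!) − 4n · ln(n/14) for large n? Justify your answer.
S_n ~ 4n · (ln 56 − 1) + O(ln n)

Stirling: ln((4n)!) = 4n ln(4n) − 4n + O(ln n).
  S_n = 4n ln(4n) − 4n − 4n ln(n/14) + O(ln n)
      = 4n ln(4n) − 4n ln n + 4n ln 14 − 4n + O(ln n)
      = 4n ln 4 + 4n ln 14 − 4n + O(ln n)
      = 4n (ln 56 − 1) + O(ln n).
Numerically ln(56) − 1 ≈ 3.0254.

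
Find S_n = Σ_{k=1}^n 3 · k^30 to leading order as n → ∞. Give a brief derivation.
S_n ~ 3 · n^31 / 31

By integral comparison (Euler-Maclaurin), Σ_{k=1}^n 3 · k^30 = 3 · ∫_0^n x^30 dx + O(n^30) = 3 · n^31/31 + O(n^30). (Equivalently, Faulhaber's formula gives the same leading term.)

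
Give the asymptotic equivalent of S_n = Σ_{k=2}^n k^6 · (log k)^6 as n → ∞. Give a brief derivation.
S_n ~ n^7 · (log n)^6 / 7

By integral comparison, S_n = ∫_1^n x^6 · (log x)^6 dx + O(n^6 · (log n)^6). For the integral, the leading term of ∫_1^n x^6 (log x)^6 dx is n^7/7 · (log n)^6 (by repeated integration by parts; each step lowers the log-exponent and produces a relatively O(1/log n) correction). Hence S_n ~ n^7 · (log n)^6 / 7.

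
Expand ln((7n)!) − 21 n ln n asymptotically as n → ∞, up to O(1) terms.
ln((7n)!) − 21 n ln n = −14 n ln n + 7(ln 7 − 1) n + (1/2) ln(2π·7n) + O(1/n)

Stirling: ln((7n)!) = 7n ln(7n) − 7n + (1/2) ln(2π·7n) + O(1/n).
Expand 7n ln(7n) = 7n (ln n + ln 7) = 7n ln n + 7n ln 7.
Subtract 21n ln n: leading term is (7 − 21) n ln n = −14 n ln n. The next term is 7n ln 7 − 7n = 7(ln 7 − 1) n. Then the (1/2) ln(2π·7n) correction.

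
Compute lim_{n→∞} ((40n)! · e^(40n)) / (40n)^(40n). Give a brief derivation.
lim = ∞

Stirling: (40n)! ~ sqrt(2π·40n) · (40n/e)^(40n). Hence
  (40n)! · e^(40n) / (40n)^(40n) ~ sqrt(2π·40n) = sqrt(2π·40) · sqrt(n) → ∞.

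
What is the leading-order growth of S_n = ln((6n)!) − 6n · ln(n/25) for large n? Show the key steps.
S_n ~ 6n · (ln 150 − 1) + O(ln n)

Stirling: ln((6n)!) = 6n ln(6n) − 6n + O(ln n).
  S_n = 6n ln(6n) − 6n − 6n ln(n/25) + O(ln n)
      = 6n ln(6n) − 6n ln n + 6n ln 25 − 6n + O(ln n)
      = 6n ln 6 + 6n ln 25 − 6n + O(ln n)
      = 6n (ln 150 − 1) + O(ln n).
Numerically ln(150) − 1 ≈ 4.0106.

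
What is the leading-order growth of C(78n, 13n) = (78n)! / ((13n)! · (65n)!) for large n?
C(78n, 13n) ~ (46656/3125)^(13n) · sqrt(3/(5π·13n))

Write N = 13n. Apply Stirling to each factorial:
  (6N)! ~ sqrt(2π·6N) · (6N/e)^(6N),
  N! ~ sqrt(2π N) · (N/e)^N,
  (5N)! ~ sqrt(2π·5N) · (5N/e)^(5N).
The exponential factors combine to (6N)^(6N) / (N^N · (5N)^(5N)) = 6^(6N)/5^(5N) = (6^6/5^5)^N = (46656/3125)^N.
The square-root prefactors combine to sqrt(2π·6N) / (sqrt(2π N)·sqrt(2π·5N)) = sqrt(6 / (2π·5·N)) = sqrt(3/(5π·13n)).
Substituting N = 13n: C(78n, 13n) ~ (46656/3125)^(13n) · sqrt(3/(5π·13n)).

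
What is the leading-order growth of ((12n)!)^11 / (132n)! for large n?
((12n)!)^11/(132n)! ~ ((2π·12n)^(10/2) / sqrt(11)) · 11^(−11·12n)  →  0

Write N = 12n. Stirling: N! ~ sqrt(2π N)(N/e)^N and (11N)! ~ sqrt(2π·11N)·(11N/e)^(11N).
  (N!)^11/(11N)! ~ (2π N)^(11/2) (N/e)^(11N) / [sqrt(2π·11N) (11N/e)^(11N)]
     = (2π N)^(11/2) / sqrt(2π·11N) · (N/(11N))^(11N)
     = (2π N)^((11−1)/2) / sqrt(11) · 11^(−11N).
Since 11^11 > 1, the factor 11^(−11N) decays exponentially, so the ratio → 0. Substituting N = 12n gives the stated form.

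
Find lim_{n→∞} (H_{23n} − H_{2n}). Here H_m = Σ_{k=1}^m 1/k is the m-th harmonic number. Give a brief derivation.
lim = ln(23/2)

Euler-Maclaurin gives H_m = ln m + γ + 1/(2m) + O(1/m^2). The γ and O(1/m) terms cancel in the difference:
  H_{23n} − H_{2n} = ln(23n) − ln(2n) + O(1/n) = ln(23/2) + O(1/n).
Hence the limit is ln(23/2).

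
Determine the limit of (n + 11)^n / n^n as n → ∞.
lim = e^11

Rewrite as (1 + 11/n)^(n). By the standard limit (1 + x/n)^n → e^x, we have (1 + 11/n)^n → e^11, and raising to the 1st power gives e^11.
More precisely, ln[(1 + 11/n)^(n)] = n · ln(1 + 11/n) = n · (11/n + O(1/n^2)) = 11 + O(1/n) → 11.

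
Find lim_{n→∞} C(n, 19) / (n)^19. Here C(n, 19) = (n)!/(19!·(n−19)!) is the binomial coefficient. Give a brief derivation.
lim = 1/19! = 1/121645100408832000

With N = n → ∞: C(N, 19) / N^19 = [N(N−1)…(N−18)] / (19! · N^19) = (1/19!) · 1 · (1 − 1/n) · … · (1 − 18/n). Each factor → 1 as N → ∞, so the limit is 1/19! = 1/121645100408832000.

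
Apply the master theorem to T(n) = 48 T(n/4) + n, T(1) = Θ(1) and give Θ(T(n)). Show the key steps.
T(n) = Θ(n^(log_4 48))

Master theorem: compare f(n) = n to n^(log_4 48) where log_4 48 ≈ 2.792. Since 1 < log_4 48, we have f(n) = O(n^(log_4 48 − ε)) for some ε > 0 — Case 1. Hence T(n) = Θ(n^(log_4 48)).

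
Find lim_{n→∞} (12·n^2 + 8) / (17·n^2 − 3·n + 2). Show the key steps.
lim = 12/17

For large n the leading n^2 terms dominate both numerator and denominator. Dividing top and bottom by n^2, every other term tends to 0, leaving 12/17.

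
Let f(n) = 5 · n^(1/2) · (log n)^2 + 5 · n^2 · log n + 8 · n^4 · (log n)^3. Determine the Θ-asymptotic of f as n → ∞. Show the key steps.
f(n) ∈ Θ(n^4 · (log n)^3)

Compare the terms by growth order. For large n, n^a · (log n)^b dominates n^a' · (log n)^b' iff a > a', or (a = a' and b > b'). Ranking the 3 terms shows the dominant one is 8 · n^4 · (log n)^3. Hence f(n) ∈ Θ(n^4 · (log n)^3).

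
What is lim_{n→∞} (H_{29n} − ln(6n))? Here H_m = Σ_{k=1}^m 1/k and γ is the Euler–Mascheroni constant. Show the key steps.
lim = ln(29/6) + γ

By Euler-Maclaurin, H_m = ln m + γ + O(1/m). So
  H_{29n} − ln(6n) = ln(29n) + γ − ln(6n) + O(1/n)
                       = ln(29/6) + γ + O(1/n).
Hence the limit is ln(29/6) + γ.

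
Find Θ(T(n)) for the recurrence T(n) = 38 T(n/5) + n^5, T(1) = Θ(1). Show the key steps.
T(n) = Θ(n^5)

log_5 38 ≈ 2.260. f(n) = n^5 dominates n^(log_5 38) since 5 > 2.260, and the regularity condition a·f(n/b) = 38·(n/5)^5 = (38/3125)·n^5 ≤ c·f(n) holds with c = 38/3125 ≈ 0.0122 < 1. So this is Case 3: T(n) = Θ(f(n)) = Θ(n^5).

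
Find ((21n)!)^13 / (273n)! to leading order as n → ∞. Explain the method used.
((21n)!)^13/(273n)! ~ ((2π·21n)^(12/2) / sqrt(13)) · 13^(−13·21n)  →  0

Write N = 21n. Stirling: N! ~ sqrt(2π N)(N/e)^N and (13N)! ~ sqrt(2π·13N)·(13N/e)^(13N).
  (N!)^13/(13N)! ~ (2π N)^(13/2) (N/e)^(13N) / [sqrt(2π·13N) (13N/e)^(13N)]
     = (2π N)^(13/2) / sqrt(2π·13N) · (N/(13N))^(13N)
     = (2π N)^((13−1)/2) / sqrt(13) · 13^(−13N).
Since 13^13 > 1, the factor 13^(−13N) decays exponentially, so the ratio → 0. Substituting N = 21n gives the stated form.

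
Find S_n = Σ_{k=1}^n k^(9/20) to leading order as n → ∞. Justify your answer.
S_n ~ (20/29) · n^(29/20)

Integral comparison: Σ_{k=1}^n k^(9/20) = ∫_0^n x^(9/20) dx + O(n^(9/20)). The integral is n^(1 + 9/20) / (1 + 9/20) = n^((9+20)/20) / ((9+20)/20) = (20/29) · n^(29/20).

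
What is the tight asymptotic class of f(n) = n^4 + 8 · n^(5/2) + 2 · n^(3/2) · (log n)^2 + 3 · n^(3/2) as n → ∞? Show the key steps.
f(n) ∈ Θ(n^4)

Compare the terms by growth order. For large n, n^a · (log n)^b dominates n^a' · (log n)^b' iff a > a', or (a = a' and b > b'). Ranking the 4 terms shows the dominant one is n^4. Hence f(n) ∈ Θ(n^4).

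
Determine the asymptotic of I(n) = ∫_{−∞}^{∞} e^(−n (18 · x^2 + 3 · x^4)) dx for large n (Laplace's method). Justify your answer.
I(n) ~ sqrt(π/(18n))

φ(x) = 18 · x^2 + 3 · x^4 has its unique global minimum at x* = 0 (since φ'(x) = 36x + 12x^3 = 0 only at x = 0 for real x with both coefficients positive, and φ → ∞ as |x| → ∞). At x* = 0, φ(0) = 0 and φ''(0) = 36. Laplace's method then gives
  I(n) ~ sqrt(2π / (n · φ''(0))) · e^(−n φ(0)) = sqrt(2π / (36n)) = sqrt(π/(18n)).
The 3 · x^4 term contributes only at subleading order (an O(1/n) relative correction).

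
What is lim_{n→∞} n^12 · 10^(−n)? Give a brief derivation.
lim = 0

Exponentials with base > 1 dominate every fixed polynomial: for any fixed c, n^c / 10^n → 0 as n → ∞ (e.g. by the ratio test, or by writing 10^n = e^(n ln 10) and noting e^(n ln 10) / n^c → ∞). Hence n^12 · 10^(−n) = n^12 / 10^n → 0.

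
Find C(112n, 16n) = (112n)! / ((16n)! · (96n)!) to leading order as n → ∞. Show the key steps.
C(112n, 16n) ~ (823543/46656)^(16n) · sqrt(7/(12π·16n))

Write N = 16n. Apply Stirling to each factorial:
  (7N)! ~ sqrt(2π·7N) · (7N/e)^(7N),
  N! ~ sqrt(2π N) · (N/e)^N,
  (6N)! ~ sqrt(2π·6N) · (6N/e)^(6N).
The exponential factors combine to (7N)^(7N) / (N^N · (6N)^(6N)) = 7^(7N)/6^(6N) = (7^7/6^6)^N = (823543/46656)^N.
The square-root prefactors combine to sqrt(2π·7N) / (sqrt(2π N)·sqrt(2π·6N)) = sqrt(7 / (2π·6·N)) = sqrt(7/(12π·16n)).
Substituting N = 16n: C(112n, 16n) ~ (823543/46656)^(16n) · sqrt(7/(12π·16n)).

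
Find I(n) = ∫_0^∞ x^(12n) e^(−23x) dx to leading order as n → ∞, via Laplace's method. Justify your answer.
I(n) ~ (sqrt(2π·12n) / 23) · (12n/(23e))^(12n)

Write the integrand as exp(12n ln x − 23x) and set f(x) = 12n ln x − 23x. Then f'(x) = 12n/x − 23 = 0 at x* = 12n/23, and f''(x*) = −12n/x*^2 = −23^2/(12n). Laplace's method (interior maximum) gives
  I(n) ~ e^(f(x*)) · sqrt(2π / |f''(x*)|)
        = exp(12n ln(12n/23) − 12n) · sqrt(2π · 12n / 23^2)
        = (12n/23)^(12n) e^(−12n) · sqrt(2π·12n) / 23
        = (sqrt(2π·12n) / 23) · (12n/(23e))^(12n).
This matches Γ(12n+1)/23^(12n+1) with Stirling applied to Γ.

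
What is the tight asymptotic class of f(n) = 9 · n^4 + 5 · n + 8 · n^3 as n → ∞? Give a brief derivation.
f(n) ∈ Θ(n^4)

Compare the terms by growth order. For large n, n^a · (log n)^b dominates n^a' · (log n)^b' iff a > a', or (a = a' and b > b'). Ranking the 3 terms shows the dominant one is 9 · n^4. Hence f(n) ∈ Θ(n^4).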